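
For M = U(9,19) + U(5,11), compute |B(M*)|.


(M1+M2)* = M1* + M2*.
M1* = U(10,19), bases: C(19,10) = 92378.
M2* = U(6,11), bases: C(11,6) = 462.
|B(M*)| = 92378 * 462 = 42678636.

42678636


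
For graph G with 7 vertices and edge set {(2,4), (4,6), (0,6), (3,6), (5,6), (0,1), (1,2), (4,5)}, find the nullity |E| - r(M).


Cycle rank (nullity) = |E| - r(M) = |E| - (|V| - c).
|E| = 8, |V| = 7, c = 1.
Nullity = 8 - (7 - 1) = 8 - 6 = 2.

2


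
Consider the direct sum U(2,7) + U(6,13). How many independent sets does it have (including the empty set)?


For a direct sum, |I(M1+M2)| = |I(M1)| * |I(M2)|.
|I(U(2,7))| = sum C(7,k) for k=0..2 = 29.
|I(U(6,13))| = sum C(13,k) for k=0..6 = 4096.
Total = 29 * 4096 = 118784.

118784


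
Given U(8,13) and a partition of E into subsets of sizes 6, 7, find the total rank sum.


r(Ai) = min(|Ai|, 8) for each part.
Sum = min(6,8) + min(7,8)
    = 6 + 7
    = 13.

13


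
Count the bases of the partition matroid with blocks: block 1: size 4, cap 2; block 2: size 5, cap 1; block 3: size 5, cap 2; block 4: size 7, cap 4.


A basis picks exactly ci elements from block i.
Number of bases = product of C(|Si|, ci).
= C(4,2) * C(5,1) * C(5,2) * C(7,4)
= 6 * 5 * 10 * 35
= 10500.

10500


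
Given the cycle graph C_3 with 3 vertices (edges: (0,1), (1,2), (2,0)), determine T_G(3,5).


T(C_3; x,y) = x + x^2 + ... + x^(2) + y.
T(3,5) = 3^1 + 3^2 + 5
= 3 + 9 + 5
= 17.

17


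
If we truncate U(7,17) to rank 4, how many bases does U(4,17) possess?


Truncating U(7,17) to rank 4 gives U(4,17).
Bases of U(4,17) are all 4-element subsets of 17 elements.
Number of bases = C(17,4) = (17 * 16 * 15 * 14) / (1 * 2 * 3 * 4) = 2380.

2380


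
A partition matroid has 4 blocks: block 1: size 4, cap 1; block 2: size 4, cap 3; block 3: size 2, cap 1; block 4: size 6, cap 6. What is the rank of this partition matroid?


Rank of a partition matroid = sum of min(|Si|, ci) for each block.
= min(4,1) + min(4,3) + min(2,1) + min(6,6)
= 1 + 3 + 1 + 6
= 11.

11


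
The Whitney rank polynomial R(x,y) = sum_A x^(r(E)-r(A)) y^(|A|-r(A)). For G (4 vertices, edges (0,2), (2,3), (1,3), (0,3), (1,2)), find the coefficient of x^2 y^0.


R(x,y) = sum over A in 2^E of x^(r(E)-r(A)) * y^(|A|-r(A)).
G has 4 vertices, 5 edges. r(E) = 3.
Enumerate all 2^5 = 32 subsets.
Count subsets with r(E)-r(A)=2 and |A|-r(A)=0: 5.

5


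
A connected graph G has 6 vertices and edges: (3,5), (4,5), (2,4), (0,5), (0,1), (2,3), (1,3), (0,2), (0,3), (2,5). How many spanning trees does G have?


By Kirchhoff's matrix tree theorem, the number of spanning trees equals
the determinant of any cofactor of the Laplacian matrix L.
G has 6 vertices and 10 edges.
Computing the (5 x 5) cofactor determinant gives 100.

100


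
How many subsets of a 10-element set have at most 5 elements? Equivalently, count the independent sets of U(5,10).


Independent sets of U(5,10) are all subsets of size <= 5.
Count = C(10,0) + C(10,1) + C(10,2) + C(10,3) + C(10,4) + C(10,5)
     = 1 + 10 + 45 + 120 + 210 + 252
     = 638.

638


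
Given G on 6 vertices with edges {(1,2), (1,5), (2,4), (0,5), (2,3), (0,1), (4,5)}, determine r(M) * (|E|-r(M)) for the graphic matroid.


r(M) = |V| - c = 6 - 1 = 5.
nullity = |E| - r(M) = 7 - 5 = 2.
Product = 5 * 2 = 10.

10


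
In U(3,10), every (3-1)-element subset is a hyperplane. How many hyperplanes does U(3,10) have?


Hyperplanes of U(3,10) are flats of rank 2.
In a uniform matroid, these are exactly the (2)-element subsets.
Count = C(10,2) = (10 * 9) / (1 * 2) = 45.

45


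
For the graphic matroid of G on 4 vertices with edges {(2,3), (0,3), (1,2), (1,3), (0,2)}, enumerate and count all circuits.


A circuit in a graphic matroid = edge set of a simple cycle.
G has 4 vertices and 5 edges.
Enumerating all minimal edge subsets forming cycles...
Total circuits found: 3.

3


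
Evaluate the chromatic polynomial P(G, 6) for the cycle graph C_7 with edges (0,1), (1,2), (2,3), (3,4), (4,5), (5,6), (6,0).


P(C_7, k) = (k-1)^7 + (-1)^7*(k-1).
P(6) = (5)^7 - 5
= 78125 - 5 = 78120.

78120


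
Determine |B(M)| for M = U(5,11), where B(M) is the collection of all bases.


Bases of U(5,11) are all 5-element subsets of the 11-element ground set.
Number of bases = C(11,5).
(11 choose 5) = 462.

462


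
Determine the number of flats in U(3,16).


Flats of U(3,16): every subset of size < 3 is a flat, plus E itself.
Count = (16 choose 0) + (16 choose 1) + (16 choose 2) + 1
     = 1 + 16 + 120 + 1
     = 138.

138


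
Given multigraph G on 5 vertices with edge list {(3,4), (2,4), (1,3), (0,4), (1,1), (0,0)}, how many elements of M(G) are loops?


In a graphic matroid, a loop is a self-loop edge (u,u) with rank 0.
Examining all 6 edges for self-loops...
Self-loops found: (1,1), (0,0)
Number of loops = 2.

2


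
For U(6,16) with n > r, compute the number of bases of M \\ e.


Deleting e from U(6,16) gives U(6,15) since n > r.
Bases of U(6,15) = C(15,6) = 15! / (6! * 9!) = 5005.

5005


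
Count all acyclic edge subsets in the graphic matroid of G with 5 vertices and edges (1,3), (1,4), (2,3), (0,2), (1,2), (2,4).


An independent set in a graphic matroid is an acyclic edge subset.
G has 5 vertices and 6 edges.
Enumerate all 2^6 = 64 subsets, checking for acyclicity.
Total independent sets = 48.

48


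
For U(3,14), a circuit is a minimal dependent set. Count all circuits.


In U(3,14), circuits are the (4)-element subsets.
Any set of 4 elements is dependent, and removing any one element gives
an independent set of size 3, so it is a minimal dependent set.
Number of circuits = C(14,4) = 14! / (4! * 10!) = 1001.

1001


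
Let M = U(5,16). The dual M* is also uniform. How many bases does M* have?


The dual of U(r,n) is U(n-r, n) = U(11,16).
Bases of U(11,16) are all (11)-element subsets.
|B(M*)| = C(16,11) = 16! / (11! * 5!) = 4368.

4368


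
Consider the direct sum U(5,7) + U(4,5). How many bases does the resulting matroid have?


Bases of a direct sum M1 + M2: |B| = |B(M1)| * |B(M2)|.
|B(U(5,7))| = C(7,5) = 21.
|B(U(4,5))| = C(5,4) = 5.
Total bases = 21 * 5 = 105.

105


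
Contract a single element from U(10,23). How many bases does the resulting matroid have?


Contracting e from U(10,23) gives U(9,22).
Bases of U(9,22) = (22 choose 9) = 497420.

497420


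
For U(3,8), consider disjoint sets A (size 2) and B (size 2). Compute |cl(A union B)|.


|A union B| = 2 + 2 = 4 (disjoint).
In U(3,8), cl(S) = S if |S| < 3, else cl(S) = E.
Since 4 >= 3, cl(A union B) = E.
|cl(A union B)| = 8.

8


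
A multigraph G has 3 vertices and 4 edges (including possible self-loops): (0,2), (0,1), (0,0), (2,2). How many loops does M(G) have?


In a graphic matroid, a loop is a self-loop edge (u,u) with rank 0.
Examining all 4 edges for self-loops...
Self-loops found: (0,0), (2,2)
Number of loops = 2.

2


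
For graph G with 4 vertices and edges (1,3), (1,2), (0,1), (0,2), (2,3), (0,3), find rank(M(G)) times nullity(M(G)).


r(M) = |V| - c = 4 - 1 = 3.
nullity = |E| - r(M) = 6 - 3 = 3.
Product = 3 * 3 = 9.

9


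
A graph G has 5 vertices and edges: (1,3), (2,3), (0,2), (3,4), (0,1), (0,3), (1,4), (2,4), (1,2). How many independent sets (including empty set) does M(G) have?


An independent set in a graphic matroid is an acyclic edge subset.
G has 5 vertices and 9 edges.
Enumerate all 2^9 = 512 subsets, checking for acyclicity.
Total independent sets = 198.

198


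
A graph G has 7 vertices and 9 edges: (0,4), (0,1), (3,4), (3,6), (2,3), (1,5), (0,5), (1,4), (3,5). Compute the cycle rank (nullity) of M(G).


Cycle rank (nullity) = |E| - r(M) = |E| - (|V| - c).
|E| = 9, |V| = 7, c = 1.
Nullity = 9 - (7 - 1) = 9 - 6 = 3.

3


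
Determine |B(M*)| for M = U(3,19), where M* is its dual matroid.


The dual of U(r,n) is U(n-r, n) = U(16,19).
Bases of U(16,19) are all (16)-element subsets.
|B(M*)| = (19 choose 16) = 969.

969


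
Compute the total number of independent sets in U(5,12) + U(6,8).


For a direct sum, |I(M1+M2)| = |I(M1)| * |I(M2)|.
|I(U(5,12))| = sum C(12,k) for k=0..5 = 1586.
|I(U(6,8))| = sum C(8,k) for k=0..6 = 247.
Total = 1586 * 247 = 391742.

391742


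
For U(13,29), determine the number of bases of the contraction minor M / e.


Contracting e from U(13,29) gives U(12,28).
Bases of U(12,28) = (28 choose 12) = 30421755.

30421755


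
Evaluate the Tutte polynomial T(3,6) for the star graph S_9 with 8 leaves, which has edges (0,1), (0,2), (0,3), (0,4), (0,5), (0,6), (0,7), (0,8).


A star on 9 vertices is a tree with 8 edges.
T(x,y) = x^(8) for any tree.
T(3,6) = 3^8 = 6561.

6561


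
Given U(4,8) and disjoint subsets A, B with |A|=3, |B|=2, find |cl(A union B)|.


|A union B| = 3 + 2 = 5 (disjoint).
In U(4,8), cl(S) = S if |S| < 4, else cl(S) = E.
Since 5 >= 4, cl(A union B) = E.
|cl(A union B)| = 8.

8


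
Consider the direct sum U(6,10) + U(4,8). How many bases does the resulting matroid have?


Bases of a direct sum M1 + M2: |B| = |B(M1)| * |B(M2)|.
|B(U(6,10))| = C(10,6) = 210.
|B(U(4,8))| = C(8,4) = 70.
Total bases = 210 * 70 = 14700.

14700


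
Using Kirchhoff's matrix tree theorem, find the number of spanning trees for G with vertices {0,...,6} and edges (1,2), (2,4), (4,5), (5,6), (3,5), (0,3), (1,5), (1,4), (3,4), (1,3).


By Kirchhoff's matrix tree theorem, the number of spanning trees equals
the determinant of any cofactor of the Laplacian matrix L.
G has 7 vertices and 10 edges.
Computing the (6 x 6) cofactor determinant gives 40.

40


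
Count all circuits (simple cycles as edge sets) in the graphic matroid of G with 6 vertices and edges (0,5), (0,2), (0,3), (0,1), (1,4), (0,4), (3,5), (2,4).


A circuit in a graphic matroid = edge set of a simple cycle.
G has 6 vertices and 8 edges.
Enumerating all minimal edge subsets forming cycles...
Total circuits found: 4.

4


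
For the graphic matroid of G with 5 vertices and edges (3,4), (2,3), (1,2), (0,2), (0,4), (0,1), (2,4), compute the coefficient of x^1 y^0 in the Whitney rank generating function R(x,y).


R(x,y) = sum over A in 2^E of x^(r(E)-r(A)) * y^(|A|-r(A)).
G has 5 vertices, 7 edges. r(E) = 4.
Enumerate all 2^7 = 128 subsets.
Count subsets with r(E)-r(A)=1 and |A|-r(A)=0: 32.

32


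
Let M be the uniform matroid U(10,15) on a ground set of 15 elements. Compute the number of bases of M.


Bases of U(10,15) are all 10-element subsets of the 15-element ground set.
Number of bases = C(15,10).
(15 choose 10) = 3003.

3003


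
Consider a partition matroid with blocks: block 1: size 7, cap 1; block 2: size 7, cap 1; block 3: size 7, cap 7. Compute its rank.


Rank of a partition matroid = sum of min(|Si|, ci) for each block.
= min(7,1) + min(7,1) + min(7,7)
= 1 + 1 + 7
= 9.

9


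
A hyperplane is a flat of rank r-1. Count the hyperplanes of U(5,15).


Hyperplanes of U(5,15) are flats of rank 4.
In a uniform matroid, these are exactly the (4)-element subsets.
Count = C(15,4) = 15! / (4! * 11!) = 1365.

1365


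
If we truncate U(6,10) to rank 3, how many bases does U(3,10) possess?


Truncating U(6,10) to rank 3 gives U(3,10).
Bases of U(3,10) are all 3-element subsets of 10 elements.
Number of bases = (10 choose 3) = 120.

120


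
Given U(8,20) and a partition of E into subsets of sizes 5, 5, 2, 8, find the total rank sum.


r(Ai) = min(|Ai|, 8) for each part.
Sum = min(5,8) + min(5,8) + min(2,8) + min(8,8)
    = 5 + 5 + 2 + 8
    = 20.

20


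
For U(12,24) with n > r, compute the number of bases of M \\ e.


Deleting e from U(12,24) gives U(12,23) since n > r.
Bases of U(12,23) = C(23,12) = 1352078.

1352078


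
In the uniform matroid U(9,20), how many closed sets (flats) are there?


Flats of U(9,20): every subset of size < 9 is a flat, plus E itself.
Count = C(20,0) + C(20,1) + C(20,2) + C(20,3) + C(20,4) + C(20,5) + C(20,6) + C(20,7) + C(20,8) + 1
     = 1 + 20 + 190 + 1140 + 4845 + 15504 + 38760 + 77520 + 125970 + 1
     = 263951.

263951


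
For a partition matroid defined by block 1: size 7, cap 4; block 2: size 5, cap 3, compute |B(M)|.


A basis picks exactly ci elements from block i.
Number of bases = product of C(|Si|, ci).
= C(7,4) * C(5,3)
= 35 * 10
= 350.

350


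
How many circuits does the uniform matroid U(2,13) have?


In U(2,13), circuits are the (3)-element subsets.
Any set of 3 elements is dependent, and removing any one element gives
an independent set of size 2, so it is a minimal dependent set.
Number of circuits = C(13,3) = (13 * 12 * 11) / (1 * 2 * 3) = 286.

286


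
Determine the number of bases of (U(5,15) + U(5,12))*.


(M1+M2)* = M1* + M2*.
M1* = U(10,15), bases: C(15,10) = 3003.
M2* = U(7,12), bases: C(12,7) = 792.
|B(M*)| = 3003 * 792 = 2378376.

2378376


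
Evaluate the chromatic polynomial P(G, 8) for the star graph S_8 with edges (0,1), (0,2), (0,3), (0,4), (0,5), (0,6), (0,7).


P(tree, k) = k * (k-1)^(7) for any tree on 8 vertices.
P(8) = 8 * 7^7 = 8 * 823543 = 6588344.

6588344


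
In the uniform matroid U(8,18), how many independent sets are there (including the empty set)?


Independent sets of U(8,18) are all subsets of size <= 8.
Count = C(18,0) + C(18,1) + C(18,2) + C(18,3) + C(18,4) + C(18,5) + C(18,6) + C(18,7) + C(18,8)
     = 1 + 18 + 153 + 816 + 3060 + 8568 + 18564 + 31824 + 43758
     = 106762.

106762


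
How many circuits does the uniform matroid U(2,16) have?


In U(2,16), circuits are the (3)-element subsets.
Any set of 3 elements is dependent, and removing any one element gives
an independent set of size 2, so it is a minimal dependent set.
Number of circuits = C(16,3) = (16 * 15 * 14) / (1 * 2 * 3) = 560.

560


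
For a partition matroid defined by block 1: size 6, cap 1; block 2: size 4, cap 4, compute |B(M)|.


A basis picks exactly ci elements from block i.
Number of bases = product of C(|Si|, ci).
= C(6,1) * C(4,4)
= 6 * 1
= 6.

6


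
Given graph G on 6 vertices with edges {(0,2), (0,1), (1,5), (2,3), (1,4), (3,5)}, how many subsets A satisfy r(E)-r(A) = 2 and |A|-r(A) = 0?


R(x,y) = sum over A in 2^E of x^(r(E)-r(A)) * y^(|A|-r(A)).
G has 6 vertices, 6 edges. r(E) = 5.
Enumerate all 2^6 = 64 subsets.
Count subsets with r(E)-r(A)=2 and |A|-r(A)=0: 20.

20


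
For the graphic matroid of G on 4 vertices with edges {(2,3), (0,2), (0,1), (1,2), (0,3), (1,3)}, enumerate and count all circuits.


A circuit in a graphic matroid = edge set of a simple cycle.
G has 4 vertices and 6 edges.
Enumerating all minimal edge subsets forming cycles...
Total circuits found: 7.

7


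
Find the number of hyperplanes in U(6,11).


Hyperplanes of U(6,11) are flats of rank 5.
In a uniform matroid, these are exactly the (5)-element subsets.
Count = (11 choose 5) = 462.

462


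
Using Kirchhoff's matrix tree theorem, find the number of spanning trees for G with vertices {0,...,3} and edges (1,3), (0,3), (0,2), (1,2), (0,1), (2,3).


By Kirchhoff's matrix tree theorem, the number of spanning trees equals
the determinant of any cofactor of the Laplacian matrix L.
G has 4 vertices and 6 edges.
Computing the (3 x 3) cofactor determinant gives 16.

16


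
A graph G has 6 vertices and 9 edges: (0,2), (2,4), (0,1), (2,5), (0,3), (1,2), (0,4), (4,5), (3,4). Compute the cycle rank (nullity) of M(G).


Cycle rank (nullity) = |E| - r(M) = |E| - (|V| - c).
|E| = 9, |V| = 6, c = 1.
Nullity = 9 - (6 - 1) = 9 - 5 = 4.

4


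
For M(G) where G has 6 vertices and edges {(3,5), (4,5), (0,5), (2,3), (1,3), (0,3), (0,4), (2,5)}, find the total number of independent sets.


An independent set in a graphic matroid is an acyclic edge subset.
G has 6 vertices and 8 edges.
Enumerate all 2^8 = 256 subsets, checking for acyclicity.
Total independent sets = 164.

164


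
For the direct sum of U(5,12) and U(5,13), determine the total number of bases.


Bases of a direct sum M1 + M2: |B| = |B(M1)| * |B(M2)|.
|B(U(5,12))| = C(12,5) = 792.
|B(U(5,13))| = C(13,5) = 1287.
Total bases = 792 * 1287 = 1019304.

1019304


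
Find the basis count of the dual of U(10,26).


The dual of U(r,n) is U(n-r, n) = U(16,26).
Bases of U(16,26) are all (16)-element subsets.
|B(M*)| = C(26,16) = 26! / (16! * 10!) = 5311735.

5311735


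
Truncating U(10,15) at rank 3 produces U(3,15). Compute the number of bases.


Truncating U(10,15) to rank 3 gives U(3,15).
Bases of U(3,15) are all 3-element subsets of 15 elements.
Number of bases = C(15,3) = 15! / (3! * 12!) = 455.

455


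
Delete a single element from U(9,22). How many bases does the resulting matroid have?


Deleting e from U(9,22) gives U(9,21) since n > r.
Bases of U(9,21) = C(21,9) = 21! / (9! * 12!) = 293930.

293930


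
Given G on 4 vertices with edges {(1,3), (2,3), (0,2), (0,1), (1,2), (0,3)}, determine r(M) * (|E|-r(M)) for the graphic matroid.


r(M) = |V| - c = 4 - 1 = 3.
nullity = |E| - r(M) = 6 - 3 = 3.
Product = 3 * 3 = 9.

9


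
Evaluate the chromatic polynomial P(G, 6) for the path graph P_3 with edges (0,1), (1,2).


P(P_3, k) = k * (k-1)^(2).
P(6) = 6 * 5^2 = 6 * 25 = 150.

150


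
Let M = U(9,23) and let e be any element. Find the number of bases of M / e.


Contracting e from U(9,23) gives U(8,22).
Bases of U(8,22) = C(22,8) = 22! / (8! * 14!) = 319770.

319770


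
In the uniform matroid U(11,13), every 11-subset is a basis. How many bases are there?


Bases of U(11,13) are all 11-element subsets of the 13-element ground set.
Number of bases = C(13,11).
C(13,11) = 13! / (11! * 2!) = 78.

78


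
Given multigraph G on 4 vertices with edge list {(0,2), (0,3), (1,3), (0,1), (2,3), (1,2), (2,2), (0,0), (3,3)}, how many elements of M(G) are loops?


In a graphic matroid, a loop is a self-loop edge (u,u) with rank 0.
Examining all 9 edges for self-loops...
Self-loops found: (2,2), (0,0), (3,3)
Number of loops = 3.

3


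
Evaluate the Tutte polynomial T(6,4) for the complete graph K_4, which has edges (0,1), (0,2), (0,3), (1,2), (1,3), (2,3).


T(K_4; x,y) = x^3 + 3x^2 + 4xy + 2x + y^3 + 3y^2 + 2y.
Substituting x=6, y=4:
= 216 + 108 + 96 + 12 + 64 + 48 + 8
= 552.

552


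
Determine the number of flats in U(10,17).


Flats of U(10,17): every subset of size < 10 is a flat, plus E itself.
Count = (17 choose 0) + (17 choose 1) + (17 choose 2) + (17 choose 3) + (17 choose 4) + (17 choose 5) + (17 choose 6) + (17 choose 7) + (17 choose 8) + (17 choose 9) + 1
     = 1 + 17 + 136 + 680 + 2380 + 6188 + 12376 + 19448 + 24310 + 24310 + 1
     = 89847.

89847


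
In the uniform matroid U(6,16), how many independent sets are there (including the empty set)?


Independent sets of U(6,16) are all subsets of size <= 6.
Count = C(16,0) + C(16,1) + C(16,2) + C(16,3) + C(16,4) + C(16,5) + C(16,6)
     = 1 + 16 + 120 + 560 + 1820 + 4368 + 8008
     = 14893.

14893


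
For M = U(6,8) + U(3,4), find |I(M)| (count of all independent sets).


For a direct sum, |I(M1+M2)| = |I(M1)| * |I(M2)|.
|I(U(6,8))| = sum C(8,k) for k=0..6 = 247.
|I(U(3,4))| = sum C(4,k) for k=0..3 = 15.
Total = 247 * 15 = 3705.

3705


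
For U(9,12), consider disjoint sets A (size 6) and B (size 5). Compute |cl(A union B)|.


|A union B| = 6 + 5 = 11 (disjoint).
In U(9,12), cl(S) = S if |S| < 9, else cl(S) = E.
Since 11 >= 9, cl(A union B) = E.
|cl(A union B)| = 12.

12


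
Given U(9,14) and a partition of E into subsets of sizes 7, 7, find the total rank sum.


r(Ai) = min(|Ai|, 9) for each part.
Sum = min(7,9) + min(7,9)
    = 7 + 7
    = 14.

14


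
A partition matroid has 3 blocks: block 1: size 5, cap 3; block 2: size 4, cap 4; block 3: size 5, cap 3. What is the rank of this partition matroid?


Rank of a partition matroid = sum of min(|Si|, ci) for each block.
= min(5,3) + min(4,4) + min(5,3)
= 3 + 4 + 3
= 10.

10


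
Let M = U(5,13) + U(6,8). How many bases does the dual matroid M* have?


(M1+M2)* = M1* + M2*.
M1* = U(8,13), bases: C(13,8) = 1287.
M2* = U(2,8), bases: C(8,2) = 28.
|B(M*)| = 1287 * 28 = 36036.

36036


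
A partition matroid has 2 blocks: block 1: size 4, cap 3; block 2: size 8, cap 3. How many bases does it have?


A basis picks exactly ci elements from block i.
Number of bases = product of C(|Si|, ci).
= C(4,3) * C(8,3)
= 4 * 56
= 224.

224


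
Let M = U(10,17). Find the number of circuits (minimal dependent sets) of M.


In U(10,17), circuits are the (11)-element subsets.
Any set of 11 elements is dependent, and removing any one element gives
an independent set of size 10, so it is a minimal dependent set.
Number of circuits = (17 choose 11) = 12376.

12376


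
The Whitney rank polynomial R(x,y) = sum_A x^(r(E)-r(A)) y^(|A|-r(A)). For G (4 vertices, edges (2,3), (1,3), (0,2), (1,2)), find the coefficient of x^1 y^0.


R(x,y) = sum over A in 2^E of x^(r(E)-r(A)) * y^(|A|-r(A)).
G has 4 vertices, 4 edges. r(E) = 3.
Enumerate all 2^4 = 16 subsets.
Count subsets with r(E)-r(A)=1 and |A|-r(A)=0: 6.

6


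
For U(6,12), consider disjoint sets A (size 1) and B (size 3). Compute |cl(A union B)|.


|A union B| = 1 + 3 = 4 (disjoint).
In U(6,12), cl(S) = S if |S| < 6, else cl(S) = E.
Since 4 < 6, cl(A union B) = A union B.
|cl(A union B)| = 4.

4


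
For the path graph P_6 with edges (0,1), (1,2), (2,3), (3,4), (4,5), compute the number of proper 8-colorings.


P(P_6, k) = k * (k-1)^(5).
P(8) = 8 * 7^5 = 8 * 16807 = 134456.

134456


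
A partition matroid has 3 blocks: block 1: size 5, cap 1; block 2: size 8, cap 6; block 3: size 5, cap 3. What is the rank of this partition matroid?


Rank of a partition matroid = sum of min(|Si|, ci) for each block.
= min(5,1) + min(8,6) + min(5,3)
= 1 + 6 + 3
= 10.

10


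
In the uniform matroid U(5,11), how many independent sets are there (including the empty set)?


Independent sets of U(5,11) are all subsets of size <= 5.
Count = C(11,0) + C(11,1) + C(11,2) + C(11,3) + C(11,4) + C(11,5)
     = 1 + 11 + 55 + 165 + 330 + 462
     = 1024.

1024


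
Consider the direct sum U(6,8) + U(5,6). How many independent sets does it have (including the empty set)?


For a direct sum, |I(M1+M2)| = |I(M1)| * |I(M2)|.
|I(U(6,8))| = sum C(8,k) for k=0..6 = 247.
|I(U(5,6))| = sum C(6,k) for k=0..5 = 63.
Total = 247 * 63 = 15561.

15561


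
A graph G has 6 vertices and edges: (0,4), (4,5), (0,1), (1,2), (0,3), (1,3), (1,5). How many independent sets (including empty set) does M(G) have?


An independent set in a graphic matroid is an acyclic edge subset.
G has 6 vertices and 7 edges.
Enumerate all 2^7 = 128 subsets, checking for acyclicity.
Total independent sets = 104.

104


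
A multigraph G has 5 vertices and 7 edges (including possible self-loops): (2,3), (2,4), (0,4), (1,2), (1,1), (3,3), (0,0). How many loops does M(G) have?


In a graphic matroid, a loop is a self-loop edge (u,u) with rank 0.
Examining all 7 edges for self-loops...
Self-loops found: (1,1), (3,3), (0,0)
Number of loops = 3.

3


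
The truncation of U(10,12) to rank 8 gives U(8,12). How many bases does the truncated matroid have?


Truncating U(10,12) to rank 8 gives U(8,12).
Bases of U(8,12) are all 8-element subsets of 12 elements.
Number of bases = C(12,8) = 12! / (8! * 4!) = 495.

495


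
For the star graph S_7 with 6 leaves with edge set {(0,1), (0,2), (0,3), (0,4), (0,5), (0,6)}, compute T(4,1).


A star on 7 vertices is a tree with 6 edges.
T(x,y) = x^(6) for any tree.
T(4,1) = 4^6 = 4096.

4096


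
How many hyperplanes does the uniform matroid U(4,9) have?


Hyperplanes of U(4,9) are flats of rank 3.
In a uniform matroid, these are exactly the (3)-element subsets.
Count = (9 choose 3) = 84.

84


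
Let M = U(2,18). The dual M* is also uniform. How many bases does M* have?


The dual of U(r,n) is U(n-r, n) = U(16,18).
Bases of U(16,18) are all (16)-element subsets.
|B(M*)| = (18 choose 16) = 153.

153


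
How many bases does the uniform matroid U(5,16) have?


Bases of U(5,16) are all 5-element subsets of the 16-element ground set.
Number of bases = C(16,5).
(16 choose 5) = 4368.

4368


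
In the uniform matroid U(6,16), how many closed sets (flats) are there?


Flats of U(6,16): every subset of size < 6 is a flat, plus E itself.
Count = (16 choose 0) + (16 choose 1) + (16 choose 2) + (16 choose 3) + (16 choose 4) + (16 choose 5) + 1
     = 1 + 16 + 120 + 560 + 1820 + 4368 + 1
     = 6886.

6886


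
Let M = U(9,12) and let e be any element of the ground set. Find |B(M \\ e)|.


Deleting e from U(9,12) gives U(9,11) since n > r.
Bases of U(9,11) = (11 choose 9) = 55.

55


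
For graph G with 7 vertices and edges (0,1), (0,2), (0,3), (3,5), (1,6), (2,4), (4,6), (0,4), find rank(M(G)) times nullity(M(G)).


r(M) = |V| - c = 7 - 1 = 6.
nullity = |E| - r(M) = 8 - 6 = 2.
Product = 6 * 2 = 12.

12


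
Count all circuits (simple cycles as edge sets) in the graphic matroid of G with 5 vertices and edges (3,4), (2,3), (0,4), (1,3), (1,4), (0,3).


A circuit in a graphic matroid = edge set of a simple cycle.
G has 5 vertices and 6 edges.
Enumerating all minimal edge subsets forming cycles...
Total circuits found: 3.

3


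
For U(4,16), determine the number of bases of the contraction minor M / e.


Contracting e from U(4,16) gives U(3,15).
Bases of U(3,15) = C(15,3) = 15! / (3! * 12!) = 455.

455


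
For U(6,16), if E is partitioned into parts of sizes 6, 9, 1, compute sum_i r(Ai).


r(Ai) = min(|Ai|, 6) for each part.
Sum = min(6,6) + min(9,6) + min(1,6)
    = 6 + 6 + 1
    = 13.

13


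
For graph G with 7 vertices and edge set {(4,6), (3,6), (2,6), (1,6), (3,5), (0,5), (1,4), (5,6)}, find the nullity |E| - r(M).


Cycle rank (nullity) = |E| - r(M) = |E| - (|V| - c).
|E| = 8, |V| = 7, c = 1.
Nullity = 8 - (7 - 1) = 8 - 6 = 2.

2


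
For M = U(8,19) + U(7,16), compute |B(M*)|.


(M1+M2)* = M1* + M2*.
M1* = U(11,19), bases: C(19,11) = 75582.
M2* = U(9,16), bases: C(16,9) = 11440.
|B(M*)| = 75582 * 11440 = 864658080.

864658080


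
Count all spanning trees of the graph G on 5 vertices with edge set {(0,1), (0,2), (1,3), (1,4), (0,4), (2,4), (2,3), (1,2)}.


By Kirchhoff's matrix tree theorem, the number of spanning trees equals
the determinant of any cofactor of the Laplacian matrix L.
G has 5 vertices and 8 edges.
Computing the (4 x 4) cofactor determinant gives 40.

40


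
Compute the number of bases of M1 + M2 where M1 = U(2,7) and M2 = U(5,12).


Bases of a direct sum M1 + M2: |B| = |B(M1)| * |B(M2)|.
|B(U(2,7))| = C(7,2) = 21.
|B(U(5,12))| = C(12,5) = 792.
Total bases = 21 * 792 = 16632.

16632


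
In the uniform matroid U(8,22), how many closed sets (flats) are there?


Flats of U(8,22): every subset of size < 8 is a flat, plus E itself.
Count = C(22,0) + C(22,1) + C(22,2) + C(22,3) + C(22,4) + C(22,5) + C(22,6) + C(22,7) + 1
     = 1 + 22 + 231 + 1540 + 7315 + 26334 + 74613 + 170544 + 1
     = 280601.

280601


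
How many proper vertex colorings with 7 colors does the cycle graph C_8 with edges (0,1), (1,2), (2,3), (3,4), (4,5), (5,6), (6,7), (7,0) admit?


P(C_8, k) = (k-1)^8 + (-1)^8*(k-1).
P(7) = (6)^8 + 6
= 1679616 + 6 = 1679622.

1679622


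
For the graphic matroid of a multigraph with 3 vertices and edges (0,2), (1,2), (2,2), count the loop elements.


In a graphic matroid, a loop is a self-loop edge (u,u) with rank 0.
Examining all 3 edges for self-loops...
Self-loops found: (2,2)
Number of loops = 1.

1


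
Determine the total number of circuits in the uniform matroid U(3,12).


In U(3,12), circuits are the (4)-element subsets.
Any set of 4 elements is dependent, and removing any one element gives
an independent set of size 3, so it is a minimal dependent set.
Number of circuits = C(12,4) = 12! / (4! * 8!) = 495.

495


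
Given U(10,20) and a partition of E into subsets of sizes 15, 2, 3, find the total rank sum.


r(Ai) = min(|Ai|, 10) for each part.
Sum = min(15,10) + min(2,10) + min(3,10)
    = 10 + 2 + 3
    = 15.

15


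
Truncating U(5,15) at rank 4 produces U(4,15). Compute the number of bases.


Truncating U(5,15) to rank 4 gives U(4,15).
Bases of U(4,15) are all 4-element subsets of 15 elements.
Number of bases = C(15,4) = 15! / (4! * 11!) = 1365.

1365


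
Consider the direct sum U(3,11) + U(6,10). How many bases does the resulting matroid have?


Bases of a direct sum M1 + M2: |B| = |B(M1)| * |B(M2)|.
|B(U(3,11))| = C(11,3) = 165.
|B(U(6,10))| = C(10,6) = 210.
Total bases = 165 * 210 = 34650.

34650


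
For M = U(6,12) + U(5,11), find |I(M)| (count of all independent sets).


For a direct sum, |I(M1+M2)| = |I(M1)| * |I(M2)|.
|I(U(6,12))| = sum C(12,k) for k=0..6 = 2510.
|I(U(5,11))| = sum C(11,k) for k=0..5 = 1024.
Total = 2510 * 1024 = 2570240.

2570240


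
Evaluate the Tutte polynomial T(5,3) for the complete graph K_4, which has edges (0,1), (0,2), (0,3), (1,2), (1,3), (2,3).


T(K_4; x,y) = x^3 + 3x^2 + 4xy + 2x + y^3 + 3y^2 + 2y.
Substituting x=5, y=3:
= 125 + 75 + 60 + 10 + 27 + 27 + 6
= 330.

330


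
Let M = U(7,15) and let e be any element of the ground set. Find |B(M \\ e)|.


Deleting e from U(7,15) gives U(7,14) since n > r.
Bases of U(7,14) = C(14,7) = 14! / (7! * 7!) = 3432.

3432


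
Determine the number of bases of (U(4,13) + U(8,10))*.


(M1+M2)* = M1* + M2*.
M1* = U(9,13), bases: C(13,9) = 715.
M2* = U(2,10), bases: C(10,2) = 45.
|B(M*)| = 715 * 45 = 32175.

32175


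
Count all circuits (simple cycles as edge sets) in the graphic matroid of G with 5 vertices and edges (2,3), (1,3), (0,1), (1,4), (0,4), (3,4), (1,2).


A circuit in a graphic matroid = edge set of a simple cycle.
G has 5 vertices and 7 edges.
Enumerating all minimal edge subsets forming cycles...
Total circuits found: 6.

6


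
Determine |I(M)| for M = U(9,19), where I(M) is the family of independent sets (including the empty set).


Independent sets of U(9,19) are all subsets of size <= 9.
Count = (19 choose 0) + (19 choose 1) + (19 choose 2) + (19 choose 3) + (19 choose 4) + (19 choose 5) + (19 choose 6) + (19 choose 7) + (19 choose 8) + (19 choose 9)
     = 1 + 19 + 171 + 969 + 3876 + 11628 + 27132 + 50388 + 75582 + 92378
     = 262144.

262144


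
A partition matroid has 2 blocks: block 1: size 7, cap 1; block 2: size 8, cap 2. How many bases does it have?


A basis picks exactly ci elements from block i.
Number of bases = product of C(|Si|, ci).
= C(7,1) * C(8,2)
= 7 * 28
= 196.

196


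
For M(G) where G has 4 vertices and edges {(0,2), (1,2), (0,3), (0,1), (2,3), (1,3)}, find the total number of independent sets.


An independent set in a graphic matroid is an acyclic edge subset.
G has 4 vertices and 6 edges.
Enumerate all 2^6 = 64 subsets, checking for acyclicity.
Total independent sets = 38.

38


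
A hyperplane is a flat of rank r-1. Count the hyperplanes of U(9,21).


Hyperplanes of U(9,21) are flats of rank 8.
In a uniform matroid, these are exactly the (8)-element subsets.
Count = C(21,8) = 203490.

203490


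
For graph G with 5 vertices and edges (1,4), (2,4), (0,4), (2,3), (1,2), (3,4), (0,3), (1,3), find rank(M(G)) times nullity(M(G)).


r(M) = |V| - c = 5 - 1 = 4.
nullity = |E| - r(M) = 8 - 4 = 4.
Product = 4 * 4 = 16.

16


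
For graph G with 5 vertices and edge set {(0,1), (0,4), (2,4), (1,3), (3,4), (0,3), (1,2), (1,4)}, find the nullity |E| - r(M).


Cycle rank (nullity) = |E| - r(M) = |E| - (|V| - c).
|E| = 8, |V| = 5, c = 1.
Nullity = 8 - (5 - 1) = 8 - 4 = 4.

4


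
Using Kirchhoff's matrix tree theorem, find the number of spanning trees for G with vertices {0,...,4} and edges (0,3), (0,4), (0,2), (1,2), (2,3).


By Kirchhoff's matrix tree theorem, the number of spanning trees equals
the determinant of any cofactor of the Laplacian matrix L.
G has 5 vertices and 5 edges.
Computing the (4 x 4) cofactor determinant gives 3.

3


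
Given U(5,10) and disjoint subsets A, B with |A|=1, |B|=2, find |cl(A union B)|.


|A union B| = 1 + 2 = 3 (disjoint).
In U(5,10), cl(S) = S if |S| < 5, else cl(S) = E.
Since 3 < 5, cl(A union B) = A union B.
|cl(A union B)| = 3.

3


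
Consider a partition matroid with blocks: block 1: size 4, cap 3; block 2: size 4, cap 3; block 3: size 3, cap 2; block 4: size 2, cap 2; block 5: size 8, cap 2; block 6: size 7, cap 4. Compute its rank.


Rank of a partition matroid = sum of min(|Si|, ci) for each block.
= min(4,3) + min(4,3) + min(3,2) + min(2,2) + min(8,2) + min(7,4)
= 3 + 3 + 2 + 2 + 2 + 4
= 16.

16


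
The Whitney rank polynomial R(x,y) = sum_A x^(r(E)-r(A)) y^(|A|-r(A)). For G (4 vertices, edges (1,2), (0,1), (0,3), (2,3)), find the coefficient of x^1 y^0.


R(x,y) = sum over A in 2^E of x^(r(E)-r(A)) * y^(|A|-r(A)).
G has 4 vertices, 4 edges. r(E) = 3.
Enumerate all 2^4 = 16 subsets.
Count subsets with r(E)-r(A)=1 and |A|-r(A)=0: 6.

6


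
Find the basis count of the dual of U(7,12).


The dual of U(r,n) is U(n-r, n) = U(5,12).
Bases of U(5,12) are all (5)-element subsets.
|B(M*)| = (12 choose 5) = 792.

792


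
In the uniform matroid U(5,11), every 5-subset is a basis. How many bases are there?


Bases of U(5,11) are all 5-element subsets of the 11-element ground set.
Number of bases = C(11,5).
(11 choose 5) = 462.

462


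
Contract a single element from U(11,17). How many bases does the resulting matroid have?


Contracting e from U(11,17) gives U(10,16).
Bases of U(10,16) = C(16,10) = 16! / (10! * 6!) = 8008.

8008


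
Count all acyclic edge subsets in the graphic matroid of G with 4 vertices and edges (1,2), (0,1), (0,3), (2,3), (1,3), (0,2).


An independent set in a graphic matroid is an acyclic edge subset.
G has 4 vertices and 6 edges.
Enumerate all 2^6 = 64 subsets, checking for acyclicity.
Total independent sets = 38.

38


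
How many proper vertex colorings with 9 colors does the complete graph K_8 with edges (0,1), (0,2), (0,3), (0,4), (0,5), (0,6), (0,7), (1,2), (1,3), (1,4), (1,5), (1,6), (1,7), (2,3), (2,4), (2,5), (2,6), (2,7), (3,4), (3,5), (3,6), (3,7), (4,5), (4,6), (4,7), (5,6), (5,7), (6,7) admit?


P(K_8, k) = k(k-1)(k-2)...(k-7).
P(9) = (9) * (8) * (7) * (6) * (5) * (4) * (3) * (2) = 362880.

362880


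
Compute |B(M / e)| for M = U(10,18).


Contracting e from U(10,18) gives U(9,17).
Bases of U(9,17) = C(17,9) = 17! / (9! * 8!) = 24310.

24310


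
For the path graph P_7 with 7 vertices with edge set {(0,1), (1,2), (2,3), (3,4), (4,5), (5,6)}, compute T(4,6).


A path on 7 vertices is a tree with 6 edges.
T(x,y) = x^(6) for any tree.
T(4,6) = 4^6 = 4096.

4096


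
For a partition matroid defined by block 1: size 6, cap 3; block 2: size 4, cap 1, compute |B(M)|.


A basis picks exactly ci elements from block i.
Number of bases = product of C(|Si|, ci).
= C(6,3) * C(4,1)
= 20 * 4
= 80.

80


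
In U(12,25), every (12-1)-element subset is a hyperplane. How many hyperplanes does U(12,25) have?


Hyperplanes of U(12,25) are flats of rank 11.
In a uniform matroid, these are exactly the (11)-element subsets.
Count = C(25,11) = 4457400.

4457400


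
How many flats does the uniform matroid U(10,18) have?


Flats of U(10,18): every subset of size < 10 is a flat, plus E itself.
Count = C(18,0) + C(18,1) + C(18,2) + C(18,3) + C(18,4) + C(18,5) + C(18,6) + C(18,7) + C(18,8) + C(18,9) + 1
     = 1 + 18 + 153 + 816 + 3060 + 8568 + 18564 + 31824 + 43758 + 48620 + 1
     = 155383.

155383


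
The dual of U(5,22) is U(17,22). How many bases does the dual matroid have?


The dual of U(r,n) is U(n-r, n) = U(17,22).
Bases of U(17,22) are all (17)-element subsets.
|B(M*)| = C(22,17) = 26334.

26334


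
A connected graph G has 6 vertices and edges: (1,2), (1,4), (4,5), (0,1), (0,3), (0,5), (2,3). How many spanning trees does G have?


By Kirchhoff's matrix tree theorem, the number of spanning trees equals
the determinant of any cofactor of the Laplacian matrix L.
G has 6 vertices and 7 edges.
Computing the (5 x 5) cofactor determinant gives 15.

15


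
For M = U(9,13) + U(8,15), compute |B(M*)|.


(M1+M2)* = M1* + M2*.
M1* = U(4,13), bases: C(13,4) = 715.
M2* = U(7,15), bases: C(15,7) = 6435.
|B(M*)| = 715 * 6435 = 4601025.

4601025


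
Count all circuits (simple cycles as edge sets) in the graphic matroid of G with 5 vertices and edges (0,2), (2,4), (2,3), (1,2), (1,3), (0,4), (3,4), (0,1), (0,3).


A circuit in a graphic matroid = edge set of a simple cycle.
G has 5 vertices and 9 edges.
Enumerating all minimal edge subsets forming cycles...
Total circuits found: 22.

22


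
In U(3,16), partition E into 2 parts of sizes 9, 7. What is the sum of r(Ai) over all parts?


r(Ai) = min(|Ai|, 3) for each part.
Sum = min(9,3) + min(7,3)
    = 3 + 3
    = 6.

6


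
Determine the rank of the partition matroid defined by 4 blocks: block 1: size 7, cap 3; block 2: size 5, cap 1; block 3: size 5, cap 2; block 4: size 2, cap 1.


Rank of a partition matroid = sum of min(|Si|, ci) for each block.
= min(7,3) + min(5,1) + min(5,2) + min(2,1)
= 3 + 1 + 2 + 1
= 7.

7


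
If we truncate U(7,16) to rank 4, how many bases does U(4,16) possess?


Truncating U(7,16) to rank 4 gives U(4,16).
Bases of U(4,16) are all 4-element subsets of 16 elements.
Number of bases = C(16,4) = 16! / (4! * 12!) = 1820.

1820


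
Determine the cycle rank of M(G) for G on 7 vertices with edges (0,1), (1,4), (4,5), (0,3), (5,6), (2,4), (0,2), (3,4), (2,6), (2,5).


Cycle rank (nullity) = |E| - r(M) = |E| - (|V| - c).
|E| = 10, |V| = 7, c = 1.
Nullity = 10 - (7 - 1) = 10 - 6 = 4.

4


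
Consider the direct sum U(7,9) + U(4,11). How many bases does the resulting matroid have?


Bases of a direct sum M1 + M2: |B| = |B(M1)| * |B(M2)|.
|B(U(7,9))| = C(9,7) = 36.
|B(U(4,11))| = C(11,4) = 330.
Total bases = 36 * 330 = 11880.

11880


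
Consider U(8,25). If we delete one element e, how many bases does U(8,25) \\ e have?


Deleting e from U(8,25) gives U(8,24) since n > r.
Bases of U(8,24) = C(24,8) = 24! / (8! * 16!) = 735471.

735471


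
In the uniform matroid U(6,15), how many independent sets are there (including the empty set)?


Independent sets of U(6,15) are all subsets of size <= 6.
Count = C(15,0) + C(15,1) + C(15,2) + C(15,3) + C(15,4) + C(15,5) + C(15,6)
     = 1 + 15 + 105 + 455 + 1365 + 3003 + 5005
     = 9949.

9949


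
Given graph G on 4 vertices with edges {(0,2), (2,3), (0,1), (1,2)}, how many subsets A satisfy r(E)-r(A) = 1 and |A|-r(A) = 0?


R(x,y) = sum over A in 2^E of x^(r(E)-r(A)) * y^(|A|-r(A)).
G has 4 vertices, 4 edges. r(E) = 3.
Enumerate all 2^4 = 16 subsets.
Count subsets with r(E)-r(A)=1 and |A|-r(A)=0: 6.

6


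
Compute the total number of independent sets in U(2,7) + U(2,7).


For a direct sum, |I(M1+M2)| = |I(M1)| * |I(M2)|.
|I(U(2,7))| = sum C(7,k) for k=0..2 = 29.
|I(U(2,7))| = sum C(7,k) for k=0..2 = 29.
Total = 29 * 29 = 841.

841


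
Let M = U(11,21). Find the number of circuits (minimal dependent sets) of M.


In U(11,21), circuits are the (12)-element subsets.
Any set of 12 elements is dependent, and removing any one element gives
an independent set of size 11, so it is a minimal dependent set.
Number of circuits = (21 choose 12) = 293930.

293930


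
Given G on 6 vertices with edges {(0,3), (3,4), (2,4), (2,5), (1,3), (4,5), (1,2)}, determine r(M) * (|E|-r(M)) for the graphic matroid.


r(M) = |V| - c = 6 - 1 = 5.
nullity = |E| - r(M) = 7 - 5 = 2.
Product = 5 * 2 = 10.

10


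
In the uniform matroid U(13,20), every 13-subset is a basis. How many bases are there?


Bases of U(13,20) are all 13-element subsets of the 20-element ground set.
Number of bases = C(20,13).
(20 choose 13) = 77520.

77520


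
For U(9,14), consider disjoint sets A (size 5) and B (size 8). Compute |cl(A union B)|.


|A union B| = 5 + 8 = 13 (disjoint).
In U(9,14), cl(S) = S if |S| < 9, else cl(S) = E.
Since 13 >= 9, cl(A union B) = E.
|cl(A union B)| = 14.

14
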